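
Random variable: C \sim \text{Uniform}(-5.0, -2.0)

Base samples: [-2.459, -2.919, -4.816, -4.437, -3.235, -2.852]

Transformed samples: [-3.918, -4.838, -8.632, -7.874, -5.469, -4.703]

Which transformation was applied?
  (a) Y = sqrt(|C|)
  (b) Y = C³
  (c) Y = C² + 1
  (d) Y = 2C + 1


Checking option (d) Y = 2C + 1:
  C = -2.459 -> Y = -3.918 ✓
  C = -2.919 -> Y = -4.838 ✓
  C = -4.816 -> Y = -8.632 ✓
All samples match this transformation.

(d) 2C + 1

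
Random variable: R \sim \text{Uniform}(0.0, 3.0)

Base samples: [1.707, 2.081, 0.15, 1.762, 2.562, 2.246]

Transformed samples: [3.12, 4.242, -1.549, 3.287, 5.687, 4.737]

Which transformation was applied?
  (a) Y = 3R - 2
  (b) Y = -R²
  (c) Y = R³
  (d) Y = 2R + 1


Checking option (a) Y = 3R - 2:
  R = 1.707 -> Y = 3.12 ✓
  R = 2.081 -> Y = 4.242 ✓
  R = 0.15 -> Y = -1.549 ✓
All samples match this transformation.

(a) 3R - 2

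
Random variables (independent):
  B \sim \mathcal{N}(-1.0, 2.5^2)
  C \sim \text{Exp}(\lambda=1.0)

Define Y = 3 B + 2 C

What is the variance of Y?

For independent RVs: Var(aX + bY) = a²Var(X) + b²Var(Y)
Var(B) = 6.25
Var(C) = 1
Var(Y) = 3²*6.25 + 2²*1
= 9*6.25 + 4*1 = 60.25

60.25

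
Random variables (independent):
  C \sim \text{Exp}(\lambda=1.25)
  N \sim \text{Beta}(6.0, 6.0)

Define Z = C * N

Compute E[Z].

For independent RVs: E[XY] = E[X]*E[Y]
E[C] = 0.8
E[N] = 0.5
E[Z] = 0.8 * 0.5 = 0.4

0.4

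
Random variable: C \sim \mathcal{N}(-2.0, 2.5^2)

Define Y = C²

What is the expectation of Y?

E[C²] = Var(C) + (E[C])² = 6.25 + 4 = 10.25

10.25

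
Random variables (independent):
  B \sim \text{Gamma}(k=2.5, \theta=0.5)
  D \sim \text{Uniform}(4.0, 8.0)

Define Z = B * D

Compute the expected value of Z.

For independent RVs: E[XY] = E[X]*E[Y]
E[B] = 1.25
E[D] = 6
E[Z] = 1.25 * 6 = 7.5

7.5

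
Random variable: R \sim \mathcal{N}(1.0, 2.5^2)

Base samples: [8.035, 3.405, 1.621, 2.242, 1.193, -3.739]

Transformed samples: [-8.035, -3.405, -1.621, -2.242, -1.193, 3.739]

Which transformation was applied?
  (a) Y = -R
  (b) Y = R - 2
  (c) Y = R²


Checking option (a) Y = -R:
  R = 8.035 -> Y = -8.035 ✓
  R = 3.405 -> Y = -3.405 ✓
  R = 1.621 -> Y = -1.621 ✓
All samples match this transformation.

(a) -R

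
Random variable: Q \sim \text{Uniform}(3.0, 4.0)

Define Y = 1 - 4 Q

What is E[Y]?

For Y = -4Q + 1:
E[Y] = -4 * E[Q] + 1
E[Q] = (3 + 4)/2 = 3.5
E[Y] = -4 * 3.5 + 1 = -13

-13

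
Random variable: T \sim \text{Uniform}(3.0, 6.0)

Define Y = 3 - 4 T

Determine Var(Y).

For Y = aT + b: Var(Y) = a² * Var(T)
Var(T) = (6 - 3)^2/12 = 0.75
Var(Y) = (-4)² * 0.75 = 16 * 0.75 = 12

12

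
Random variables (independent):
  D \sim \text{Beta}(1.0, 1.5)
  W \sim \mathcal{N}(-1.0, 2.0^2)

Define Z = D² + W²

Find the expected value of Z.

E[Z] = E[D²] + E[W²]
E[D²] = Var(D) + E[D]² = 0.068571429 + 0.16 = 0.22857143
E[W²] = Var(W) + E[W]² = 4 + 1 = 5
E[Z] = 0.22857143 + 5 = 5.2285714

5.2285714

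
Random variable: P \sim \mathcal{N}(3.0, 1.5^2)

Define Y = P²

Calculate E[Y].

E[P²] = Var(P) + (E[P])² = 2.25 + 9 = 11.25

11.25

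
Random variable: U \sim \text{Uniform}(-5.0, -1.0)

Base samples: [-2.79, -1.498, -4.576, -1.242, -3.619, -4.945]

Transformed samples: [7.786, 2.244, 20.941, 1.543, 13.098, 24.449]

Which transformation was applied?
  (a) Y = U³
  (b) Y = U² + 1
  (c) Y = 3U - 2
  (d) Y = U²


Checking option (d) Y = U²:
  U = -2.79 -> Y = 7.786 ✓
  U = -1.498 -> Y = 2.244 ✓
  U = -4.576 -> Y = 20.941 ✓
All samples match this transformation.

(d) U²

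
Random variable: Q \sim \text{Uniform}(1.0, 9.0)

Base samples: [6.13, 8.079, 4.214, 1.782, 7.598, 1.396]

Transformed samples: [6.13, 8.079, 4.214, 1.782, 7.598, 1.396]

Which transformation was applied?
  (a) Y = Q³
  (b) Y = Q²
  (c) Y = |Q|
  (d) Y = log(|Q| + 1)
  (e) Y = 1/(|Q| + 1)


Checking option (c) Y = |Q|:
  Q = 6.13 -> Y = 6.13 ✓
  Q = 8.079 -> Y = 8.079 ✓
  Q = 4.214 -> Y = 4.214 ✓
All samples match this transformation.

(c) |Q|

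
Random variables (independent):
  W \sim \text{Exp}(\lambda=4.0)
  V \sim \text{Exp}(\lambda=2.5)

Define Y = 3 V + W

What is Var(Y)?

For independent RVs: Var(aX + bY) = a²Var(X) + b²Var(Y)
Var(W) = 0.0625
Var(V) = 0.16
Var(Y) = 1²*0.0625 + 3²*0.16
= 1*0.0625 + 9*0.16 = 1.5025

1.5025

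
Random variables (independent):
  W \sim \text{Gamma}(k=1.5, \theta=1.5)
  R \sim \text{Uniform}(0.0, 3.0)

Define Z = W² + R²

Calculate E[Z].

E[Z] = E[W²] + E[R²]
E[W²] = Var(W) + E[W]² = 3.375 + 5.0625 = 8.4375
E[R²] = Var(R) + E[R]² = 0.75 + 2.25 = 3
E[Z] = 8.4375 + 3 = 11.4375

11.4375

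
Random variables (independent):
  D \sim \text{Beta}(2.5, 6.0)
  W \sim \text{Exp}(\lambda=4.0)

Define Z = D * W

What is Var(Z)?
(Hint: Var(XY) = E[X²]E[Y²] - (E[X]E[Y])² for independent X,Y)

Var(XY) = E[X²]E[Y²] - (E[X]E[Y])²
E[D] = 0.29411765, Var(D) = 0.021853943
E[W] = 0.25, Var(W) = 0.0625
E[D²] = 0.021853943 + 0.29411765² = 0.10835913
E[W²] = 0.0625 + 0.25² = 0.125
Var(Z) = 0.10835913*0.125 - (0.29411765*0.25)²
= 0.013544892 - 0.0054065744 = 0.0081383172

0.0081383172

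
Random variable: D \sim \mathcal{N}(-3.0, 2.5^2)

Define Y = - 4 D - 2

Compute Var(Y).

For Y = aD + b: Var(Y) = a² * Var(D)
Var(D) = 2.5^2 = 6.25
Var(Y) = (-4)² * 6.25 = 16 * 6.25 = 100

100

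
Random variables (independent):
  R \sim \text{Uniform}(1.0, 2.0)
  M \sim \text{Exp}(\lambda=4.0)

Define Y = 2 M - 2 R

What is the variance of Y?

For independent RVs: Var(aX + bY) = a²Var(X) + b²Var(Y)
Var(R) = 0.083333333
Var(M) = 0.0625
Var(Y) = (-2)²*0.083333333 + 2²*0.0625
= 4*0.083333333 + 4*0.0625 = 0.58333333

0.58333333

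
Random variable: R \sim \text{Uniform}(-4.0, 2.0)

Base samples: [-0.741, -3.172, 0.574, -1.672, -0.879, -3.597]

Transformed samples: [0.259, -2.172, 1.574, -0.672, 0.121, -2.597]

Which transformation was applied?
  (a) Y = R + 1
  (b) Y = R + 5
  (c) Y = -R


Checking option (a) Y = R + 1:
  R = -0.741 -> Y = 0.259 ✓
  R = -3.172 -> Y = -2.172 ✓
  R = 0.574 -> Y = 1.574 ✓
All samples match this transformation.

(a) R + 1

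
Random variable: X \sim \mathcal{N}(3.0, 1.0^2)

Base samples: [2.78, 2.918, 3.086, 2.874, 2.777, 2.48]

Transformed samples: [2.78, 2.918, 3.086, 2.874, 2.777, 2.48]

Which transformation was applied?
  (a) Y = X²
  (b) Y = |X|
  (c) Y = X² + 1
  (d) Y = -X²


Checking option (b) Y = |X|:
  X = 2.78 -> Y = 2.78 ✓
  X = 2.918 -> Y = 2.918 ✓
  X = 3.086 -> Y = 3.086 ✓
All samples match this transformation.

(b) |X|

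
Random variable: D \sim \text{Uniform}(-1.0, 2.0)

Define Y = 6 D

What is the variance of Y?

For Y = aD + b: Var(Y) = a² * Var(D)
Var(D) = (2 + 1)^2/12 = 0.75
Var(Y) = 6² * 0.75 = 36 * 0.75 = 27

27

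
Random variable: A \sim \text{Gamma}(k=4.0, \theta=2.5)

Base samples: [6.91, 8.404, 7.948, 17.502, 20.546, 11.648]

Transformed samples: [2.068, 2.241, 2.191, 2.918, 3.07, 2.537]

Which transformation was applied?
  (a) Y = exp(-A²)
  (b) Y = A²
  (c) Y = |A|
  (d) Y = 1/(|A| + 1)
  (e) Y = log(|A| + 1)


Checking option (e) Y = log(|A| + 1):
  A = 6.91 -> Y = 2.068 ✓
  A = 8.404 -> Y = 2.241 ✓
  A = 7.948 -> Y = 2.191 ✓
All samples match this transformation.

(e) log(|A| + 1)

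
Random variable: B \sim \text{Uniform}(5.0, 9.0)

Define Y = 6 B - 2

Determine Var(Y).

For Y = aB + b: Var(Y) = a² * Var(B)
Var(B) = (9 - 5)^2/12 = 1.3333333
Var(Y) = 6² * 1.3333333 = 36 * 1.3333333 = 48

48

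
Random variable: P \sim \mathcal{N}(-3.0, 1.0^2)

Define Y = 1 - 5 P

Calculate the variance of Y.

For Y = aP + b: Var(Y) = a² * Var(P)
Var(P) = 1.0^2 = 1
Var(Y) = (-5)² * 1 = 25 * 1 = 25

25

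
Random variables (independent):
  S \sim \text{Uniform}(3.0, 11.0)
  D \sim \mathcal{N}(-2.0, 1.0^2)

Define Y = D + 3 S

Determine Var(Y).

For independent RVs: Var(aX + bY) = a²Var(X) + b²Var(Y)
Var(S) = 5.3333333
Var(D) = 1
Var(Y) = 3²*5.3333333 + 1²*1
= 9*5.3333333 + 1*1 = 49

49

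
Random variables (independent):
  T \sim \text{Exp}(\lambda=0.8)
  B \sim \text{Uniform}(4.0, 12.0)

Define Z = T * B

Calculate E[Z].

For independent RVs: E[XY] = E[X]*E[Y]
E[T] = 1.25
E[B] = 8
E[Z] = 1.25 * 8 = 10

10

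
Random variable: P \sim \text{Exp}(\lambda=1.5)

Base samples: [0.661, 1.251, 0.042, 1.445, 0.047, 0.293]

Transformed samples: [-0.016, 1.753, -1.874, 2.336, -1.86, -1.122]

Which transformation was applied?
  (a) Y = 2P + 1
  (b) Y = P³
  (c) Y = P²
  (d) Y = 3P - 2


Checking option (d) Y = 3P - 2:
  P = 0.661 -> Y = -0.016 ✓
  P = 1.251 -> Y = 1.753 ✓
  P = 0.042 -> Y = -1.874 ✓
All samples match this transformation.

(d) 3P - 2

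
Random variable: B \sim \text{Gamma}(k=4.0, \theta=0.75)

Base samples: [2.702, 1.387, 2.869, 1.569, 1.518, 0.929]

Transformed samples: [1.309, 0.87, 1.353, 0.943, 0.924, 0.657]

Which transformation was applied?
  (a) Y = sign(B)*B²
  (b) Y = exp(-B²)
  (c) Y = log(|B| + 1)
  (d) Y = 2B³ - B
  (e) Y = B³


Checking option (c) Y = log(|B| + 1):
  B = 2.702 -> Y = 1.309 ✓
  B = 1.387 -> Y = 0.87 ✓
  B = 2.869 -> Y = 1.353 ✓
All samples match this transformation.

(c) log(|B| + 1)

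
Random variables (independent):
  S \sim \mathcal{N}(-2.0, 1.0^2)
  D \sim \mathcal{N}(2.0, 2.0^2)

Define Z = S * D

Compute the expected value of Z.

For independent RVs: E[XY] = E[X]*E[Y]
E[S] = -2
E[D] = 2
E[Z] = -2 * 2 = -4

-4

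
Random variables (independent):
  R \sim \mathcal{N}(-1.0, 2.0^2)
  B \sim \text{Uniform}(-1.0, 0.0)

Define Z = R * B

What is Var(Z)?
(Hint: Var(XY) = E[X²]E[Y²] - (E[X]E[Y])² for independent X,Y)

Var(XY) = E[X²]E[Y²] - (E[X]E[Y])²
E[R] = -1, Var(R) = 4
E[B] = -0.5, Var(B) = 0.083333333
E[R²] = 4 + (-1)² = 5
E[B²] = 0.083333333 + (-0.5)² = 0.33333333
Var(Z) = 5*0.33333333 - (-1*(-0.5))²
= 1.6666667 - 0.25 = 1.4166667

1.4166667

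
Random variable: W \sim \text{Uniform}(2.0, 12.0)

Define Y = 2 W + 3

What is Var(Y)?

For Y = aW + b: Var(Y) = a² * Var(W)
Var(W) = (12 - 2)^2/12 = 8.3333333
Var(Y) = 2² * 8.3333333 = 4 * 8.3333333 = 33.333333

33.333333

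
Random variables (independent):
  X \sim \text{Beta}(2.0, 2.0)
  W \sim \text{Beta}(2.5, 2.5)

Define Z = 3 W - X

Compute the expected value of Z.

E[Z] = -1*E[X] + 3*E[W]
E[X] = 0.5
E[W] = 0.5
E[Z] = -1*0.5 + 3*0.5 = 1

1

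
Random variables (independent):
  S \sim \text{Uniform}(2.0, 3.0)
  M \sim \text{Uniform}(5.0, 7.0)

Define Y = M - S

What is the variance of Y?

For independent RVs: Var(aX + bY) = a²Var(X) + b²Var(Y)
Var(S) = 0.083333333
Var(M) = 0.33333333
Var(Y) = (-1)²*0.083333333 + 1²*0.33333333
= 1*0.083333333 + 1*0.33333333 = 0.41666667

0.41666667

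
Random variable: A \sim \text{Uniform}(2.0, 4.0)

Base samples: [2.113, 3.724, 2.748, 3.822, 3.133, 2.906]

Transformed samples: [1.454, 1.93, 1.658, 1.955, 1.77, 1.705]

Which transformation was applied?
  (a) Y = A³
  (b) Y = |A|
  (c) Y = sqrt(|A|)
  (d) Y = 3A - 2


Checking option (c) Y = sqrt(|A|):
  A = 2.113 -> Y = 1.454 ✓
  A = 3.724 -> Y = 1.93 ✓
  A = 2.748 -> Y = 1.658 ✓
All samples match this transformation.

(c) sqrt(|A|)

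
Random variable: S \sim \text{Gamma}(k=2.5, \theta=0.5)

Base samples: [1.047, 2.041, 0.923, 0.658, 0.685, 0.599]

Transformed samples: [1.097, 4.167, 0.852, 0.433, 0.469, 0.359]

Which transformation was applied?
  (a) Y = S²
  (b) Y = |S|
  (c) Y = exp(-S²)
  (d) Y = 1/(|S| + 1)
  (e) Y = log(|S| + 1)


Checking option (a) Y = S²:
  S = 1.047 -> Y = 1.097 ✓
  S = 2.041 -> Y = 4.167 ✓
  S = 0.923 -> Y = 0.852 ✓
All samples match this transformation.

(a) S²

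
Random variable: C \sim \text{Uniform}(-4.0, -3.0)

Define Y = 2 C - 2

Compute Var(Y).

For Y = aC + b: Var(Y) = a² * Var(C)
Var(C) = (-3 + 4)^2/12 = 0.083333333
Var(Y) = 2² * 0.083333333 = 4 * 0.083333333 = 0.33333333

0.33333333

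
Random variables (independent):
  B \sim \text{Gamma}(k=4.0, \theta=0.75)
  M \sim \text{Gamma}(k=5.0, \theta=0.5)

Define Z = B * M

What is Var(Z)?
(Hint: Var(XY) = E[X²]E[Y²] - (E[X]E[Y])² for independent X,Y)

Var(XY) = E[X²]E[Y²] - (E[X]E[Y])²
E[B] = 3, Var(B) = 2.25
E[M] = 2.5, Var(M) = 1.25
E[B²] = 2.25 + 3² = 11.25
E[M²] = 1.25 + 2.5² = 7.5
Var(Z) = 11.25*7.5 - (3*2.5)²
= 84.375 - 56.25 = 28.125

28.125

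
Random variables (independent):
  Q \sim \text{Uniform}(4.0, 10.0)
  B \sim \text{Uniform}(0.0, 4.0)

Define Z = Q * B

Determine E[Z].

For independent RVs: E[XY] = E[X]*E[Y]
E[Q] = 7
E[B] = 2
E[Z] = 7 * 2 = 14

14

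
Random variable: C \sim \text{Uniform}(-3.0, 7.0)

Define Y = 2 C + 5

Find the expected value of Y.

For Y = 2C + 5:
E[Y] = 2 * E[C] + 5
E[C] = (-3 + 7)/2 = 2
E[Y] = 2 * 2 + 5 = 9

9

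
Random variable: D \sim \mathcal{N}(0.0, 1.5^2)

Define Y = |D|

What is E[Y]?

For X ~ N(0, 1.5²), E[|X|] = sigma * sqrt(2/pi)
= 1.5 * sqrt(2/pi) = 1.1968268

1.1968268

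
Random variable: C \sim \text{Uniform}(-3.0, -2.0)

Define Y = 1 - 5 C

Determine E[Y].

For Y = -5C + 1:
E[Y] = -5 * E[C] + 1
E[C] = (-3 - 2)/2 = -2.5
E[Y] = -5 * (-2.5) + 1 = 13.5

13.5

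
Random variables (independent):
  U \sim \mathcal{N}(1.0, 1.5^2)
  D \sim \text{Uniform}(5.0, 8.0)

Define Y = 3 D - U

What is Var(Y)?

For independent RVs: Var(aX + bY) = a²Var(X) + b²Var(Y)
Var(U) = 2.25
Var(D) = 0.75
Var(Y) = (-1)²*2.25 + 3²*0.75
= 1*2.25 + 9*0.75 = 9

9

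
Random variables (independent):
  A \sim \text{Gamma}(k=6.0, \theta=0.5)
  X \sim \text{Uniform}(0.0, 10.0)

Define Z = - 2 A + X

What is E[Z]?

E[Z] = -2*E[A] + 1*E[X]
E[A] = 3
E[X] = 5
E[Z] = -2*3 + 1*5 = -1

-1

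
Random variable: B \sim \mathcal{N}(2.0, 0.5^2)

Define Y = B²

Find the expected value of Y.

Using E[X²] = Var(X) + (E[X])²:
E[B] = 2
Var(B) = 0.5^2 = 0.25
E[B²] = 0.25 + 2² = 0.25 + 4 = 4.25

4.25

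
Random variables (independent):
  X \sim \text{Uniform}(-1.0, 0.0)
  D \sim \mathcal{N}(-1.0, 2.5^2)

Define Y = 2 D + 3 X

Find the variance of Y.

For independent RVs: Var(aX + bY) = a²Var(X) + b²Var(Y)
Var(X) = 0.083333333
Var(D) = 6.25
Var(Y) = 3²*0.083333333 + 2²*6.25
= 9*0.083333333 + 4*6.25 = 25.75

25.75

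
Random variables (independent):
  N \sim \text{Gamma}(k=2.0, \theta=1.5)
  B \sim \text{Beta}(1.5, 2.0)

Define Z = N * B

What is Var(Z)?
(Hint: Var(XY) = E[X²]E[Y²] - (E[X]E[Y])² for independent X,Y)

Var(XY) = E[X²]E[Y²] - (E[X]E[Y])²
E[N] = 3, Var(N) = 4.5
E[B] = 0.42857143, Var(B) = 0.054421769
E[N²] = 4.5 + 3² = 13.5
E[B²] = 0.054421769 + 0.42857143² = 0.23809524
Var(Z) = 13.5*0.23809524 - (3*0.42857143)²
= 3.2142857 - 1.6530612 = 1.5612245

1.5612245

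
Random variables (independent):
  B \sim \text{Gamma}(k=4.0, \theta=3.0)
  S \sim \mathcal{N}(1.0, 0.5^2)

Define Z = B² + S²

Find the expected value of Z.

E[Z] = E[B²] + E[S²]
E[B²] = Var(B) + E[B]² = 36 + 144 = 180
E[S²] = Var(S) + E[S]² = 0.25 + 1 = 1.25
E[Z] = 180 + 1.25 = 181.25

181.25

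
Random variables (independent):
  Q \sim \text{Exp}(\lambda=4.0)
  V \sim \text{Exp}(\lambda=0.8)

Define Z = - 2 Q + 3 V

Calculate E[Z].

E[Z] = -2*E[Q] + 3*E[V]
E[Q] = 0.25
E[V] = 1.25
E[Z] = -2*0.25 + 3*1.25 = 3.25

3.25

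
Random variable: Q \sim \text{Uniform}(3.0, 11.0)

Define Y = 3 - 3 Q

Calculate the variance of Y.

For Y = aQ + b: Var(Y) = a² * Var(Q)
Var(Q) = (11 - 3)^2/12 = 5.3333333
Var(Y) = (-3)² * 5.3333333 = 9 * 5.3333333 = 48

48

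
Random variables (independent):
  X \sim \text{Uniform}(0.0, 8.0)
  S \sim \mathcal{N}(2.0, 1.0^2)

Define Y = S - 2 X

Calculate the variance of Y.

For independent RVs: Var(aX + bY) = a²Var(X) + b²Var(Y)
Var(X) = 5.3333333
Var(S) = 1
Var(Y) = (-2)²*5.3333333 + 1²*1
= 4*5.3333333 + 1*1 = 22.333333

22.333333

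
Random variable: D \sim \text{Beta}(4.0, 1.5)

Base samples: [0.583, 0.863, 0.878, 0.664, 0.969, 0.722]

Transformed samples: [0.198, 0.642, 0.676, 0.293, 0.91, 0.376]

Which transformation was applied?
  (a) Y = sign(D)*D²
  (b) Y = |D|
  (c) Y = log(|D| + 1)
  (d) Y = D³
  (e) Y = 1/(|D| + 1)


Checking option (d) Y = D³:
  D = 0.583 -> Y = 0.198 ✓
  D = 0.863 -> Y = 0.642 ✓
  D = 0.878 -> Y = 0.676 ✓
All samples match this transformation.

(d) D³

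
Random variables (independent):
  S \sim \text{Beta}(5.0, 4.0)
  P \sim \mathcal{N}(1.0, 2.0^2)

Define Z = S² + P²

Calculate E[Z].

E[Z] = E[S²] + E[P²]
E[S²] = Var(S) + E[S]² = 0.024691358 + 0.30864198 = 0.33333333
E[P²] = Var(P) + E[P]² = 4 + 1 = 5
E[Z] = 0.33333333 + 5 = 5.3333333

5.3333333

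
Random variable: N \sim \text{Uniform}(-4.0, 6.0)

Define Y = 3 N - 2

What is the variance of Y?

For Y = aN + b: Var(Y) = a² * Var(N)
Var(N) = (6 + 4)^2/12 = 8.3333333
Var(Y) = 3² * 8.3333333 = 9 * 8.3333333 = 75

75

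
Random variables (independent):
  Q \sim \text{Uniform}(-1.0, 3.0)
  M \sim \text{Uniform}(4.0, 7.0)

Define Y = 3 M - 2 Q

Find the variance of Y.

For independent RVs: Var(aX + bY) = a²Var(X) + b²Var(Y)
Var(Q) = 1.3333333
Var(M) = 0.75
Var(Y) = (-2)²*1.3333333 + 3²*0.75
= 4*1.3333333 + 9*0.75 = 12.083333

12.083333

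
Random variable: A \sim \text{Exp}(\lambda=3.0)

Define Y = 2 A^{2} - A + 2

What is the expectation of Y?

E[Y] = 2*E[A²] - 1*E[A] + 2
E[A] = 0.33333333
E[A²] = Var(A) + (E[A])² = 0.11111111 + 0.11111111 = 0.22222222
E[Y] = 2*0.22222222 - 1*0.33333333 + 2 = 2.1111111

2.1111111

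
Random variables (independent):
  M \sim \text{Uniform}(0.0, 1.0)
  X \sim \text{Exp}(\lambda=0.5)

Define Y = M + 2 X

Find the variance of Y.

For independent RVs: Var(aX + bY) = a²Var(X) + b²Var(Y)
Var(M) = 0.083333333
Var(X) = 4
Var(Y) = 1²*0.083333333 + 2²*4
= 1*0.083333333 + 4*4 = 16.083333

16.083333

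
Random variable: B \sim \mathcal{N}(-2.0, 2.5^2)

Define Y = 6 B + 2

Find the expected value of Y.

For Y = 6B + 2:
E[Y] = 6 * E[B] + 2
E[B] = -2.0 = -2
E[Y] = 6 * (-2) + 2 = -10

-10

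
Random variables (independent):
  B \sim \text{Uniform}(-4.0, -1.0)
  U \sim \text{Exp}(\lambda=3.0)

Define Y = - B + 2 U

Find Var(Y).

For independent RVs: Var(aX + bY) = a²Var(X) + b²Var(Y)
Var(B) = 0.75
Var(U) = 0.11111111
Var(Y) = (-1)²*0.75 + 2²*0.11111111
= 1*0.75 + 4*0.11111111 = 1.1944444

1.1944444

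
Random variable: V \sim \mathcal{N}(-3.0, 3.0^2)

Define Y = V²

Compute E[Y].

Using E[X²] = Var(X) + (E[X])²:
E[V] = -3
Var(V) = 3.0^2 = 9
E[V²] = 9 + (-3)² = 9 + 9 = 18

18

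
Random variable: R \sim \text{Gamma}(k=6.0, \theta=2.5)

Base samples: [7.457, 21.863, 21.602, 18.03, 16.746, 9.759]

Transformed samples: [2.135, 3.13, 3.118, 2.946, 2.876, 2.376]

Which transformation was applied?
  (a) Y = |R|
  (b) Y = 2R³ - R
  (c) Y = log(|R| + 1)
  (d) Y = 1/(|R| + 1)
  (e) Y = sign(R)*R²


Checking option (c) Y = log(|R| + 1):
  R = 7.457 -> Y = 2.135 ✓
  R = 21.863 -> Y = 3.13 ✓
  R = 21.602 -> Y = 3.118 ✓
All samples match this transformation.

(c) log(|R| + 1)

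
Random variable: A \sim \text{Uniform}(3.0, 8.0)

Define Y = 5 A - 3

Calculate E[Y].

For Y = 5A - 3:
E[Y] = 5 * E[A] - 3
E[A] = (3 + 8)/2 = 5.5
E[Y] = 5 * 5.5 - 3 = 24.5

24.5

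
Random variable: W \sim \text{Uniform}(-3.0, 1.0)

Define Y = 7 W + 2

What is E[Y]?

For Y = 7W + 2:
E[Y] = 7 * E[W] + 2
E[W] = (-3 + 1)/2 = -1
E[Y] = 7 * (-1) + 2 = -5

-5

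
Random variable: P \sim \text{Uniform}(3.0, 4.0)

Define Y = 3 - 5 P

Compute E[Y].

For Y = -5P + 3:
E[Y] = -5 * E[P] + 3
E[P] = (3 + 4)/2 = 3.5
E[Y] = -5 * 3.5 + 3 = -14.5

-14.5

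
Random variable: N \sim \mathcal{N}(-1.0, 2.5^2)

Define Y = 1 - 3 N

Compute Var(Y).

For Y = aN + b: Var(Y) = a² * Var(N)
Var(N) = 2.5^2 = 6.25
Var(Y) = (-3)² * 6.25 = 9 * 6.25 = 56.25

56.25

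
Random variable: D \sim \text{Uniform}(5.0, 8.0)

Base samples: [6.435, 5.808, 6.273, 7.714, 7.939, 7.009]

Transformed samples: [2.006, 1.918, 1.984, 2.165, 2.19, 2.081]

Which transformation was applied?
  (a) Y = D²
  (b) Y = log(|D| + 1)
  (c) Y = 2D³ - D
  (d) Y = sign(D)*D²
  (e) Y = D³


Checking option (b) Y = log(|D| + 1):
  D = 6.435 -> Y = 2.006 ✓
  D = 5.808 -> Y = 1.918 ✓
  D = 6.273 -> Y = 1.984 ✓
All samples match this transformation.

(b) log(|D| + 1)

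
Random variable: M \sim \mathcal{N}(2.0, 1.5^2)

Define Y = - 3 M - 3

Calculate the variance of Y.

For Y = aM + b: Var(Y) = a² * Var(M)
Var(M) = 1.5^2 = 2.25
Var(Y) = (-3)² * 2.25 = 9 * 2.25 = 20.25

20.25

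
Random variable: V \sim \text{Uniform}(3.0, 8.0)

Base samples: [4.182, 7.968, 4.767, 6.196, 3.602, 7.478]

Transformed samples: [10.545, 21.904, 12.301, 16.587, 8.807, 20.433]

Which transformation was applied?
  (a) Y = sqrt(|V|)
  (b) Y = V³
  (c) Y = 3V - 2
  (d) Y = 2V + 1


Checking option (c) Y = 3V - 2:
  V = 4.182 -> Y = 10.545 ✓
  V = 7.968 -> Y = 21.904 ✓
  V = 4.767 -> Y = 12.301 ✓
All samples match this transformation.

(c) 3V - 2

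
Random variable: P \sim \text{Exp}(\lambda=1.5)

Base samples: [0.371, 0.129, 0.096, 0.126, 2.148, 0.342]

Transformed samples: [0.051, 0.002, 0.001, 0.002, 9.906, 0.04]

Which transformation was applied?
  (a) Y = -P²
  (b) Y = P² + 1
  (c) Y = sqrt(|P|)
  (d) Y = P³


Checking option (d) Y = P³:
  P = 0.371 -> Y = 0.051 ✓
  P = 0.129 -> Y = 0.002 ✓
  P = 0.096 -> Y = 0.001 ✓
All samples match this transformation.

(d) P³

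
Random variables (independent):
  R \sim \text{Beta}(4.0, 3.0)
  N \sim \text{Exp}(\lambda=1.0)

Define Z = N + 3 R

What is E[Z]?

E[Z] = 3*E[R] + 1*E[N]
E[R] = 0.57142857
E[N] = 1
E[Z] = 3*0.57142857 + 1*1 = 2.7142857

2.7142857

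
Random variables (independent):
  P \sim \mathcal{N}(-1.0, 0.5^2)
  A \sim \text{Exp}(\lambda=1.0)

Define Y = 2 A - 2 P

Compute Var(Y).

For independent RVs: Var(aX + bY) = a²Var(X) + b²Var(Y)
Var(P) = 0.25
Var(A) = 1
Var(Y) = (-2)²*0.25 + 2²*1
= 4*0.25 + 4*1 = 5

5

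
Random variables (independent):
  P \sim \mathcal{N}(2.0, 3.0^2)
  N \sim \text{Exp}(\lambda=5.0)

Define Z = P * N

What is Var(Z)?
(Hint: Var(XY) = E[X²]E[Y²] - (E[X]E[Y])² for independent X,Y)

Var(XY) = E[X²]E[Y²] - (E[X]E[Y])²
E[P] = 2, Var(P) = 9
E[N] = 0.2, Var(N) = 0.04
E[P²] = 9 + 2² = 13
E[N²] = 0.04 + 0.2² = 0.08
Var(Z) = 13*0.08 - (2*0.2)²
= 1.04 - 0.16 = 0.88

0.88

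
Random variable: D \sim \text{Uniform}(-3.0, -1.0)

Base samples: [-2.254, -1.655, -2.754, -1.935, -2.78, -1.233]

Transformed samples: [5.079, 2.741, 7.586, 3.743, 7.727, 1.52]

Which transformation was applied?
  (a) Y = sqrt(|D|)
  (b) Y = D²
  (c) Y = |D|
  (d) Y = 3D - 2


Checking option (b) Y = D²:
  D = -2.254 -> Y = 5.079 ✓
  D = -1.655 -> Y = 2.741 ✓
  D = -2.754 -> Y = 7.586 ✓
All samples match this transformation.

(b) D²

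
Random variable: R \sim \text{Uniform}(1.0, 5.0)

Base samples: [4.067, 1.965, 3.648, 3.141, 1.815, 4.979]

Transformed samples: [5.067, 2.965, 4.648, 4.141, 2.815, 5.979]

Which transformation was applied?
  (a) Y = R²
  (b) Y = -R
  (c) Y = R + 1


Checking option (c) Y = R + 1:
  R = 4.067 -> Y = 5.067 ✓
  R = 1.965 -> Y = 2.965 ✓
  R = 3.648 -> Y = 4.648 ✓
All samples match this transformation.

(c) R + 1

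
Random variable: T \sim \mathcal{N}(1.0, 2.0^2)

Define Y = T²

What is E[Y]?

E[T²] = Var(T) + (E[T])² = 4 + 1 = 5

5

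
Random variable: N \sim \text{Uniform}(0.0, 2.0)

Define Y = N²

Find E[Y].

E[N²] = Var(N) + (E[N])² = 0.33333333 + 1 = 1.3333333

1.3333333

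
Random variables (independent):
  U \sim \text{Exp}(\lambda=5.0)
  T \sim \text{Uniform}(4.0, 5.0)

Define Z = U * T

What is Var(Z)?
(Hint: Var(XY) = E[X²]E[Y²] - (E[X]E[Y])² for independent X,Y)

Var(XY) = E[X²]E[Y²] - (E[X]E[Y])²
E[U] = 0.2, Var(U) = 0.04
E[T] = 4.5, Var(T) = 0.083333333
E[U²] = 0.04 + 0.2² = 0.08
E[T²] = 0.083333333 + 4.5² = 20.333333
Var(Z) = 0.08*20.333333 - (0.2*4.5)²
= 1.6266667 - 0.81 = 0.81666667

0.81666667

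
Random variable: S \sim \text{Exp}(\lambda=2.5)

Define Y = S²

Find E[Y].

E[S²] = Var(S) + (E[S])² = 0.16 + 0.16 = 0.32

0.32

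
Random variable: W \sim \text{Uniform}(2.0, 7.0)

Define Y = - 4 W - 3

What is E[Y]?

For Y = -4W - 3:
E[Y] = -4 * E[W] - 3
E[W] = (2 + 7)/2 = 4.5
E[Y] = -4 * 4.5 - 3 = -21

-21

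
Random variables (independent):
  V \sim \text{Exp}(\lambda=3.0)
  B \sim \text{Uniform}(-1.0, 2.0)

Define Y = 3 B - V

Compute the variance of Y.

For independent RVs: Var(aX + bY) = a²Var(X) + b²Var(Y)
Var(V) = 0.11111111
Var(B) = 0.75
Var(Y) = (-1)²*0.11111111 + 3²*0.75
= 1*0.11111111 + 9*0.75 = 6.8611111

6.8611111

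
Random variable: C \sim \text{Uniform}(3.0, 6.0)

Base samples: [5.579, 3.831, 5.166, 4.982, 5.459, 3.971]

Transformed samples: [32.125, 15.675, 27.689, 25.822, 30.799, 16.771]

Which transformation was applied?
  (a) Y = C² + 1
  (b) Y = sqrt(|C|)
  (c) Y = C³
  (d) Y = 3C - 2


Checking option (a) Y = C² + 1:
  C = 5.579 -> Y = 32.125 ✓
  C = 3.831 -> Y = 15.675 ✓
  C = 5.166 -> Y = 27.689 ✓
All samples match this transformation.

(a) C² + 1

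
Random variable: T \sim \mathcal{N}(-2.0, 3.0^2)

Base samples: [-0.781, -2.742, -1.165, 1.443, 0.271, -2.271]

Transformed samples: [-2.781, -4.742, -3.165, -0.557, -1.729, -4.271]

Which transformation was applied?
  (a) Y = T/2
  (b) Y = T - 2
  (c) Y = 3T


Checking option (b) Y = T - 2:
  T = -0.781 -> Y = -2.781 ✓
  T = -2.742 -> Y = -4.742 ✓
  T = -1.165 -> Y = -3.165 ✓
All samples match this transformation.

(b) T - 2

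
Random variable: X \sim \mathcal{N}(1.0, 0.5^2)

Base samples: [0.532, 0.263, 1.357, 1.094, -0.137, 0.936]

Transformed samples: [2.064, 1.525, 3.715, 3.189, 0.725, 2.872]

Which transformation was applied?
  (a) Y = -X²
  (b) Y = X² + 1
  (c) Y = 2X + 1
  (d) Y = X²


Checking option (c) Y = 2X + 1:
  X = 0.532 -> Y = 2.064 ✓
  X = 0.263 -> Y = 1.525 ✓
  X = 1.357 -> Y = 3.715 ✓
All samples match this transformation.

(c) 2X + 1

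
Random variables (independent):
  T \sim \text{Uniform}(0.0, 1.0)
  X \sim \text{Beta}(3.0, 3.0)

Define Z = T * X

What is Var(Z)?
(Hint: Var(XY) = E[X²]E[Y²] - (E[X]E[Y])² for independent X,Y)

Var(XY) = E[X²]E[Y²] - (E[X]E[Y])²
E[T] = 0.5, Var(T) = 0.083333333
E[X] = 0.5, Var(X) = 0.035714286
E[T²] = 0.083333333 + 0.5² = 0.33333333
E[X²] = 0.035714286 + 0.5² = 0.28571429
Var(Z) = 0.33333333*0.28571429 - (0.5*0.5)²
= 0.095238095 - 0.0625 = 0.032738095

0.032738095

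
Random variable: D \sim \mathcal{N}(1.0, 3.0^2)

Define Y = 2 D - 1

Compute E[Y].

For Y = 2D - 1:
E[Y] = 2 * E[D] - 1
E[D] = 1.0 = 1
E[Y] = 2 * 1 - 1 = 1

1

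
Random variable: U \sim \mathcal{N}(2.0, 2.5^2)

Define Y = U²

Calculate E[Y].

Using E[X²] = Var(X) + (E[X])²:
E[U] = 2
Var(U) = 2.5^2 = 6.25
E[U²] = 6.25 + 2² = 6.25 + 4 = 10.25

10.25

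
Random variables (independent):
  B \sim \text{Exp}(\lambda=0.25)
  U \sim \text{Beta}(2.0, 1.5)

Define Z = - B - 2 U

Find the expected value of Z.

E[Z] = -1*E[B] - 2*E[U]
E[B] = 4
E[U] = 0.57142857
E[Z] = -1*4 - 2*0.57142857 = -5.1428571

-5.1428571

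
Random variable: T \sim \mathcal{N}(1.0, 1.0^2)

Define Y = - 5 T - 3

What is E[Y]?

For Y = -5T - 3:
E[Y] = -5 * E[T] - 3
E[T] = 1.0 = 1
E[Y] = -5 * 1 - 3 = -8

-8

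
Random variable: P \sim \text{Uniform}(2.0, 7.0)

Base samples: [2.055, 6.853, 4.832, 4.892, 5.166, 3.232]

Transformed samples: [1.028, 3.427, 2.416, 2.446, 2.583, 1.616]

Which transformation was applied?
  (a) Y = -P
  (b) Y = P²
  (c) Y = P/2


Checking option (c) Y = P/2:
  P = 2.055 -> Y = 1.028 ✓
  P = 6.853 -> Y = 3.427 ✓
  P = 4.832 -> Y = 2.416 ✓
All samples match this transformation.

(c) P/2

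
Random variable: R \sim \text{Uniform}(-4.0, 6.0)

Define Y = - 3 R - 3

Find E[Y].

For Y = -3R - 3:
E[Y] = -3 * E[R] - 3
E[R] = (-4 + 6)/2 = 1
E[Y] = -3 * 1 - 3 = -6

-6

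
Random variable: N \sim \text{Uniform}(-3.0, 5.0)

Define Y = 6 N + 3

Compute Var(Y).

For Y = aN + b: Var(Y) = a² * Var(N)
Var(N) = (5 + 3)^2/12 = 5.3333333
Var(Y) = 6² * 5.3333333 = 36 * 5.3333333 = 192

192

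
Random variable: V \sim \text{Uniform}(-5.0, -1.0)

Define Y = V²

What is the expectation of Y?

Using E[X²] = Var(X) + (E[X])²:
E[V] = -3
Var(V) = (-1 + 5)^2/12 = 1.3333333
E[V²] = 1.3333333 + (-3)² = 1.3333333 + 9 = 10.333333

10.333333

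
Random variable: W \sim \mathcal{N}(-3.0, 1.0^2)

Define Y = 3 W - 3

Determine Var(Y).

For Y = aW + b: Var(Y) = a² * Var(W)
Var(W) = 1.0^2 = 1
Var(Y) = 3² * 1 = 9 * 1 = 9

9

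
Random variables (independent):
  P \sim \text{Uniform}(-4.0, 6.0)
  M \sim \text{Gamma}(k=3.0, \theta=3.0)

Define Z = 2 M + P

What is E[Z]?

E[Z] = 1*E[P] + 2*E[M]
E[P] = 1
E[M] = 9
E[Z] = 1*1 + 2*9 = 19

19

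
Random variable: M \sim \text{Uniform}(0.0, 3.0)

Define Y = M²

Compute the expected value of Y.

E[M²] = Var(M) + (E[M])² = 0.75 + 2.25 = 3

3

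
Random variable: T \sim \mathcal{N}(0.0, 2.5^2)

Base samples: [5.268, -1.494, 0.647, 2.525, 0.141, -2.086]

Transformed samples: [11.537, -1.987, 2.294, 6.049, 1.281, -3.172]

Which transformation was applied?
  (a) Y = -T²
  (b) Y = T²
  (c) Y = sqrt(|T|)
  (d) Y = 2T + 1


Checking option (d) Y = 2T + 1:
  T = 5.268 -> Y = 11.537 ✓
  T = -1.494 -> Y = -1.987 ✓
  T = 0.647 -> Y = 2.294 ✓
All samples match this transformation.

(d) 2T + 1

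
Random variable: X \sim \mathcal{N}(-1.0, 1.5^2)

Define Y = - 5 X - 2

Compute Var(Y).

For Y = aX + b: Var(Y) = a² * Var(X)
Var(X) = 1.5^2 = 2.25
Var(Y) = (-5)² * 2.25 = 25 * 2.25 = 56.25

56.25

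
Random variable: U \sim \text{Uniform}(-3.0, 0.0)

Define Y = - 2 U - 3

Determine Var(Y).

For Y = aU + b: Var(Y) = a² * Var(U)
Var(U) = (0 + 3)^2/12 = 0.75
Var(Y) = (-2)² * 0.75 = 4 * 0.75 = 3

3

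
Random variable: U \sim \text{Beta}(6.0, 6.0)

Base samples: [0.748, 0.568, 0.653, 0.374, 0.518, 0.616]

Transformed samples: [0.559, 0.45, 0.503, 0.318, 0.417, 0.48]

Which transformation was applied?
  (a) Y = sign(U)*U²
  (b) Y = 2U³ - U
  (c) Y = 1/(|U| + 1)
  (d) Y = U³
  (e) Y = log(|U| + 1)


Checking option (e) Y = log(|U| + 1):
  U = 0.748 -> Y = 0.559 ✓
  U = 0.568 -> Y = 0.45 ✓
  U = 0.653 -> Y = 0.503 ✓
All samples match this transformation.

(e) log(|U| + 1)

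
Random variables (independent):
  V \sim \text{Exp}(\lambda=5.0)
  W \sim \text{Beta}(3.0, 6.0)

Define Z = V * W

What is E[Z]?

For independent RVs: E[XY] = E[X]*E[Y]
E[V] = 0.2
E[W] = 0.33333333
E[Z] = 0.2 * 0.33333333 = 0.066666667

0.066666667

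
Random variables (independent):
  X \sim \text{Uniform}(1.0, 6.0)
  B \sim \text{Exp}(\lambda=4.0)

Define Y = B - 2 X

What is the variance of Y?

For independent RVs: Var(aX + bY) = a²Var(X) + b²Var(Y)
Var(X) = 2.0833333
Var(B) = 0.0625
Var(Y) = (-2)²*2.0833333 + 1²*0.0625
= 4*2.0833333 + 1*0.0625 = 8.3958333

8.3958333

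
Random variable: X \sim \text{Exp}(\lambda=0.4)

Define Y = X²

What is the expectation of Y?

E[X²] = Var(X) + (E[X])² = 6.25 + 6.25 = 12.5

12.5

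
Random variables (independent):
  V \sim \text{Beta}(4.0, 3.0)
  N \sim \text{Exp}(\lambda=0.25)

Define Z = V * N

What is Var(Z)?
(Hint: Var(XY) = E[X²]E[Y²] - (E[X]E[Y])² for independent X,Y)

Var(XY) = E[X²]E[Y²] - (E[X]E[Y])²
E[V] = 0.57142857, Var(V) = 0.030612245
E[N] = 4, Var(N) = 16
E[V²] = 0.030612245 + 0.57142857² = 0.35714286
E[N²] = 16 + 4² = 32
Var(Z) = 0.35714286*32 - (0.57142857*4)²
= 11.428571 - 5.2244898 = 6.2040816

6.2040816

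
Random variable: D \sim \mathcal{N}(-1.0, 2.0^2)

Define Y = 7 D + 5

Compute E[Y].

For Y = 7D + 5:
E[Y] = 7 * E[D] + 5
E[D] = -1.0 = -1
E[Y] = 7 * (-1) + 5 = -2

-2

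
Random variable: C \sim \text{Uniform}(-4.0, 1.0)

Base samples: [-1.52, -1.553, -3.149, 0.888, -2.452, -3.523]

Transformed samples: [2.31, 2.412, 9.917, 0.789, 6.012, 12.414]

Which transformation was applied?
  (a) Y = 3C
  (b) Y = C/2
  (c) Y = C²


Checking option (c) Y = C²:
  C = -1.52 -> Y = 2.31 ✓
  C = -1.553 -> Y = 2.412 ✓
  C = -3.149 -> Y = 9.917 ✓
All samples match this transformation.

(c) C²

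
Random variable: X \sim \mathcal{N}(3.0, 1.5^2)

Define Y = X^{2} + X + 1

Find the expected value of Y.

E[Y] = 1*E[X²] + 1*E[X] + 1
E[X] = 3
E[X²] = Var(X) + (E[X])² = 2.25 + 9 = 11.25
E[Y] = 1*11.25 + 1*3 + 1 = 15.25

15.25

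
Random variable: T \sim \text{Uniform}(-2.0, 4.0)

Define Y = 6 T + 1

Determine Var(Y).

For Y = aT + b: Var(Y) = a² * Var(T)
Var(T) = (4 + 2)^2/12 = 3
Var(Y) = 6² * 3 = 36 * 3 = 108

108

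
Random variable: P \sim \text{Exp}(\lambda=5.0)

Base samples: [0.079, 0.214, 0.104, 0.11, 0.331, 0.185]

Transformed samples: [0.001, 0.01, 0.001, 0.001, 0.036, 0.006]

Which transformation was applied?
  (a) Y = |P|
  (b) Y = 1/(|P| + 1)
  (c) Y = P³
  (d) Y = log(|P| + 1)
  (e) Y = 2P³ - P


Checking option (c) Y = P³:
  P = 0.079 -> Y = 0.001 ✓
  P = 0.214 -> Y = 0.01 ✓
  P = 0.104 -> Y = 0.001 ✓
All samples match this transformation.

(c) P³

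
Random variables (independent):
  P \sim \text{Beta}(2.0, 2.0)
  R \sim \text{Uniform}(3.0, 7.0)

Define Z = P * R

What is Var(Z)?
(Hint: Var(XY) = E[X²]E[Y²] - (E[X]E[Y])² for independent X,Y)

Var(XY) = E[X²]E[Y²] - (E[X]E[Y])²
E[P] = 0.5, Var(P) = 0.05
E[R] = 5, Var(R) = 1.3333333
E[P²] = 0.05 + 0.5² = 0.3
E[R²] = 1.3333333 + 5² = 26.333333
Var(Z) = 0.3*26.333333 - (0.5*5)²
= 7.9 - 6.25 = 1.65

1.65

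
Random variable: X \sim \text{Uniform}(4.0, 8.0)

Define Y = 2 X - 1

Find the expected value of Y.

For Y = 2X - 1:
E[Y] = 2 * E[X] - 1
E[X] = (4 + 8)/2 = 6
E[Y] = 2 * 6 - 1 = 11

11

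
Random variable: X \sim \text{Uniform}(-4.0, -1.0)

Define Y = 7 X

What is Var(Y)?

For Y = aX + b: Var(Y) = a² * Var(X)
Var(X) = (-1 + 4)^2/12 = 0.75
Var(Y) = 7² * 0.75 = 49 * 0.75 = 36.75

36.75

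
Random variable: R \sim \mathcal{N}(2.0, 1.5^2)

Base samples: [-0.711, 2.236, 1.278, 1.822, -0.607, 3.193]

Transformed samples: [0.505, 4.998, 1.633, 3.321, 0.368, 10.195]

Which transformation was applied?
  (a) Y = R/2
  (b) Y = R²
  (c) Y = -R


Checking option (b) Y = R²:
  R = -0.711 -> Y = 0.505 ✓
  R = 2.236 -> Y = 4.998 ✓
  R = 1.278 -> Y = 1.633 ✓
All samples match this transformation.

(b) R²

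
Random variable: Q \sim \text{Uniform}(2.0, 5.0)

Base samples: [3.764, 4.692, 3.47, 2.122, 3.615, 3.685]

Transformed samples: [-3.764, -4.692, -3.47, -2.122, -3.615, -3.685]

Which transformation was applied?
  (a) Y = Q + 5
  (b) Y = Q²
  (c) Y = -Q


Checking option (c) Y = -Q:
  Q = 3.764 -> Y = -3.764 ✓
  Q = 4.692 -> Y = -4.692 ✓
  Q = 3.47 -> Y = -3.47 ✓
All samples match this transformation.

(c) -Q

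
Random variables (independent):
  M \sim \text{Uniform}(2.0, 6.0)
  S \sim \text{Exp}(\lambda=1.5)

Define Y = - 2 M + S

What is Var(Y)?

For independent RVs: Var(aX + bY) = a²Var(X) + b²Var(Y)
Var(M) = 1.3333333
Var(S) = 0.44444444
Var(Y) = (-2)²*1.3333333 + 1²*0.44444444
= 4*1.3333333 + 1*0.44444444 = 5.7777778

5.7777778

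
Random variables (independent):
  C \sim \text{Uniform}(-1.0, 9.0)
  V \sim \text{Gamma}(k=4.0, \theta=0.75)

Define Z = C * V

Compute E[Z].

For independent RVs: E[XY] = E[X]*E[Y]
E[C] = 4
E[V] = 3
E[Z] = 4 * 3 = 12

12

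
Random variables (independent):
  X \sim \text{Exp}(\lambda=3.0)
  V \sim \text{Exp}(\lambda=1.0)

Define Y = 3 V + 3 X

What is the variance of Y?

For independent RVs: Var(aX + bY) = a²Var(X) + b²Var(Y)
Var(X) = 0.11111111
Var(V) = 1
Var(Y) = 3²*0.11111111 + 3²*1
= 9*0.11111111 + 9*1 = 10

10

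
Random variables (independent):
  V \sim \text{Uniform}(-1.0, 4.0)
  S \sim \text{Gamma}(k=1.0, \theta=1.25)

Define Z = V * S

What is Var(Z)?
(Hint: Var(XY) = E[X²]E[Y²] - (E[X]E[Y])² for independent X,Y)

Var(XY) = E[X²]E[Y²] - (E[X]E[Y])²
E[V] = 1.5, Var(V) = 2.0833333
E[S] = 1.25, Var(S) = 1.5625
E[V²] = 2.0833333 + 1.5² = 4.3333333
E[S²] = 1.5625 + 1.25² = 3.125
Var(Z) = 4.3333333*3.125 - (1.5*1.25)²
= 13.541667 - 3.515625 = 10.026042

10.026042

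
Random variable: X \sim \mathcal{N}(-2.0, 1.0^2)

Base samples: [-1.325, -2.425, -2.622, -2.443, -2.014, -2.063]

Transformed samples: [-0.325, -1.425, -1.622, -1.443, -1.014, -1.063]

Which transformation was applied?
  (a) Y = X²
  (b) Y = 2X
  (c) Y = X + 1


Checking option (c) Y = X + 1:
  X = -1.325 -> Y = -0.325 ✓
  X = -2.425 -> Y = -1.425 ✓
  X = -2.622 -> Y = -1.622 ✓
All samples match this transformation.

(c) X + 1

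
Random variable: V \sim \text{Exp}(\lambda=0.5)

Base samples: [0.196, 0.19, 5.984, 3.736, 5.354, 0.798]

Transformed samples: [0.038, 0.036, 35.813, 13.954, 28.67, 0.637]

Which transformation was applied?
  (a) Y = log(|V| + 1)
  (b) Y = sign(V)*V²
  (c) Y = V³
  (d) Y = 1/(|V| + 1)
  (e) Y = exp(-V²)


Checking option (b) Y = sign(V)*V²:
  V = 0.196 -> Y = 0.038 ✓
  V = 0.19 -> Y = 0.036 ✓
  V = 5.984 -> Y = 35.813 ✓
All samples match this transformation.

(b) sign(V)*V²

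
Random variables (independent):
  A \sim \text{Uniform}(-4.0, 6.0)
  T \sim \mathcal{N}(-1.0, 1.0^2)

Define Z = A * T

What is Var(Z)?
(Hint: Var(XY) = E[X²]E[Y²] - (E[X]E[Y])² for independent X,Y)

Var(XY) = E[X²]E[Y²] - (E[X]E[Y])²
E[A] = 1, Var(A) = 8.3333333
E[T] = -1, Var(T) = 1
E[A²] = 8.3333333 + 1² = 9.3333333
E[T²] = 1 + (-1)² = 2
Var(Z) = 9.3333333*2 - (1*(-1))²
= 18.666667 - 1 = 17.666667

17.666667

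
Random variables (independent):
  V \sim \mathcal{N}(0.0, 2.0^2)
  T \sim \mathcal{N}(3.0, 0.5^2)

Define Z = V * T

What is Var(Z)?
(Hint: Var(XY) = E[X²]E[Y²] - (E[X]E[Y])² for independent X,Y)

Var(XY) = E[X²]E[Y²] - (E[X]E[Y])²
E[V] = 0, Var(V) = 4
E[T] = 3, Var(T) = 0.25
E[V²] = 4 + 0² = 4
E[T²] = 0.25 + 3² = 9.25
Var(Z) = 4*9.25 - (0*3)²
= 37 - 0 = 37

37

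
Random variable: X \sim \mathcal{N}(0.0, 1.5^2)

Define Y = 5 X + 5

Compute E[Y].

For Y = 5X + 5:
E[Y] = 5 * E[X] + 5
E[X] = 0.0 = 0
E[Y] = 5 * 0 + 5 = 5

5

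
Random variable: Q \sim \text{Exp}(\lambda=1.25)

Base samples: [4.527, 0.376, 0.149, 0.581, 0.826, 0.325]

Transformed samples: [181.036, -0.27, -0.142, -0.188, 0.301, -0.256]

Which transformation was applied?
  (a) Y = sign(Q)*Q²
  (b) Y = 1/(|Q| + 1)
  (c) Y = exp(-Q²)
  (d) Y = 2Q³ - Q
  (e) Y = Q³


Checking option (d) Y = 2Q³ - Q:
  Q = 4.527 -> Y = 181.036 ✓
  Q = 0.376 -> Y = -0.27 ✓
  Q = 0.149 -> Y = -0.142 ✓
All samples match this transformation.

(d) 2Q³ - Q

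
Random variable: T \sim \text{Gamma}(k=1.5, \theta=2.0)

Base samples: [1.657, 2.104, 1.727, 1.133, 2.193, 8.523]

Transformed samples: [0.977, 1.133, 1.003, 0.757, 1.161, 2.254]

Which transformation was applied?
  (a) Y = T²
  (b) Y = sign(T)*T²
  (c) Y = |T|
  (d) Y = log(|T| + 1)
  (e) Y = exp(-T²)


Checking option (d) Y = log(|T| + 1):
  T = 1.657 -> Y = 0.977 ✓
  T = 2.104 -> Y = 1.133 ✓
  T = 1.727 -> Y = 1.003 ✓
All samples match this transformation.

(d) log(|T| + 1)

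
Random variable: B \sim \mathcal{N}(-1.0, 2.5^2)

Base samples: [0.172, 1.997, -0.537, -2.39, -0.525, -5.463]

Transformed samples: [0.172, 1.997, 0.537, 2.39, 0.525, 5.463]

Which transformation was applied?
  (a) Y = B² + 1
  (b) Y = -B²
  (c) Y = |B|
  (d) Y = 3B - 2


Checking option (c) Y = |B|:
  B = 0.172 -> Y = 0.172 ✓
  B = 1.997 -> Y = 1.997 ✓
  B = -0.537 -> Y = 0.537 ✓
All samples match this transformation.

(c) |B|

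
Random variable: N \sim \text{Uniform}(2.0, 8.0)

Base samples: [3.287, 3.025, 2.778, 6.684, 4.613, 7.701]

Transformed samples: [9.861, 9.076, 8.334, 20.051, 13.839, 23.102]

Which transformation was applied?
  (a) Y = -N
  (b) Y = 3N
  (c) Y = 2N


Checking option (b) Y = 3N:
  N = 3.287 -> Y = 9.861 ✓
  N = 3.025 -> Y = 9.076 ✓
  N = 2.778 -> Y = 8.334 ✓
All samples match this transformation.

(b) 3N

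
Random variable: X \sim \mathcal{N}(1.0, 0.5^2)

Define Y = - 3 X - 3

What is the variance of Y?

For Y = aX + b: Var(Y) = a² * Var(X)
Var(X) = 0.5^2 = 0.25
Var(Y) = (-3)² * 0.25 = 9 * 0.25 = 2.25

2.25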